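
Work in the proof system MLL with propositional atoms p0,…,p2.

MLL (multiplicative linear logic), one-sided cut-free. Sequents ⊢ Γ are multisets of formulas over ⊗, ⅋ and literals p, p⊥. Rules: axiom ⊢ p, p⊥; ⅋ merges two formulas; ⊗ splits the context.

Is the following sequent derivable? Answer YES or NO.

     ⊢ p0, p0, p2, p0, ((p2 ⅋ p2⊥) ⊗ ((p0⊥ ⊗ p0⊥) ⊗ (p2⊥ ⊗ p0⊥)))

Proof tree:
[⊗]  ⊢ p0, p0, p2, p0, ((p2 ⅋ p2⊥) ⊗ ((p0⊥ ⊗ p0⊥) ⊗ (p2⊥ ⊗ p0⊥)))
  [⅋]  ⊢ (p2 ⅋ p2⊥)
    [Ax]  ⊢ p2, p2⊥
  [⊗]  ⊢ p0, p0, p2, p0, ((p0⊥ ⊗ p0⊥) ⊗ (p2⊥ ⊗ p0⊥))
    [⊗]  ⊢ p0, p0, (p0⊥ ⊗ p0⊥)
      [Ax]  ⊢ p0, p0⊥
      [Ax]  ⊢ p0, p0⊥
    [⊗]  ⊢ p2, p0, (p2⊥ ⊗ p0⊥)
      [Ax]  ⊢ p2, p2⊥
      [Ax]  ⊢ p0, p0⊥

Result: YES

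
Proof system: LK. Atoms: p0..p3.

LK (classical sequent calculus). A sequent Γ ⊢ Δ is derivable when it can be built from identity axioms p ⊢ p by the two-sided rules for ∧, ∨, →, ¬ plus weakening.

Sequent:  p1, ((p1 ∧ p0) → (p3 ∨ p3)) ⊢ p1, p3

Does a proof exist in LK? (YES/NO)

Proof tree:
[→L] p1, ((p1 ∧ p0) → (p3 ∨ p3)) ⊢ p1, p3
  [∧R] p1 ⊢ p1, (p1 ∧ p0)
    [Ax] p1 ⊢ p1
    [WR] p1 ⊢ p1, p0
      [Ax] p1 ⊢ p1
  [∨L] (p3 ∨ p3) ⊢ p3
    [Ax] p3 ⊢ p3
    [Ax] p3 ⊢ p3

Result: YES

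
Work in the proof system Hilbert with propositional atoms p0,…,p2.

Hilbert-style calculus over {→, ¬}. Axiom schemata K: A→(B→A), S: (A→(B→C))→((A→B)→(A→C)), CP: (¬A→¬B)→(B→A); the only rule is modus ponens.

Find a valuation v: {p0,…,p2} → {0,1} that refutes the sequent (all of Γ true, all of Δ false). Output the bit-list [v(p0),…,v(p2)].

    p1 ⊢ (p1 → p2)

Search for a countermodel by truth-table:
  v=000: Γ:[p1=F] Δ:[(p1 → p2)=T] refutes=False
  v=001: Γ:[p1=F] Δ:[(p1 → p2)=T] refutes=False
  v=010: Γ:[p1=T] Δ:[(p1 → p2)=F] refutes=True  ← countermodel

Result: [0, 1, 0]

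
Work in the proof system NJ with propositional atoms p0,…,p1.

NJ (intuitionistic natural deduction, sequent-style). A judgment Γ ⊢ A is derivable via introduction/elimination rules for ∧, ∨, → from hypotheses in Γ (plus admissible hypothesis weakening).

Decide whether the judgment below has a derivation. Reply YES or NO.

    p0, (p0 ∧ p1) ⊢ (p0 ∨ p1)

Derivation (root first):
[∨I₁] p0, (p0 ∧ p1) ⊢ (p0 ∨ p1)
  [Wk] p0, (p0 ∧ p1) ⊢ p0
    [Ax] p0 ⊢ p0

Result: YES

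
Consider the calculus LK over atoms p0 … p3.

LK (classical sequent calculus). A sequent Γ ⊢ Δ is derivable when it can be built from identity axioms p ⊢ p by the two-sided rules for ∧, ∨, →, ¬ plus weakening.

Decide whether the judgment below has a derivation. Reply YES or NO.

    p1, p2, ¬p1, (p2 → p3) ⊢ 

Derivation trace:
[→L] p1, p2, ¬p1, (p2 → p3) ⊢ 
  [Ax] p2 ⊢ p2
  [WL] p1, ¬p1, p3 ⊢ 
    [¬L] p1, ¬p1 ⊢ 
      [Ax] p1 ⊢ p1

Result: YES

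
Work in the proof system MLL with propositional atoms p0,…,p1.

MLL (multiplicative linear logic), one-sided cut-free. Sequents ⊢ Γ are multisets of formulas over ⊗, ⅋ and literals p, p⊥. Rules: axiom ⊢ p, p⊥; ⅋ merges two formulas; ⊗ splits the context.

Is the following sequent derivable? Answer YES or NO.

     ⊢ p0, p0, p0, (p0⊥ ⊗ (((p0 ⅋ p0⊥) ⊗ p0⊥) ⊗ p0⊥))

Derivation (root first):
[⊗]  ⊢ p0, p0, p0, (p0⊥ ⊗ (((p0 ⅋ p0⊥) ⊗ p0⊥) ⊗ p0⊥))
  [Ax]  ⊢ p0, p0⊥
  [⊗]  ⊢ p0, p0, (((p0 ⅋ p0⊥) ⊗ p0⊥) ⊗ p0⊥)
    [⊗]  ⊢ p0, ((p0 ⅋ p0⊥) ⊗ p0⊥)
      [⅋]  ⊢ (p0 ⅋ p0⊥)
        [Ax]  ⊢ p0, p0⊥
      [Ax]  ⊢ p0, p0⊥
    [Ax]  ⊢ p0, p0⊥

Result: YES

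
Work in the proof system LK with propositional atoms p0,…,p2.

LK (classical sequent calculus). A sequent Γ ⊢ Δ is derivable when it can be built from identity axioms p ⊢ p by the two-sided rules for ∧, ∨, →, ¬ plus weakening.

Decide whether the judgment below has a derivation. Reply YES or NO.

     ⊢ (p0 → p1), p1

Enumerate valuations to refute Γ ⊢ Δ:
  v=000: Γ:[] Δ:[(p0 → p1)=T, p1=F] refutes=False
  v=001: Γ:[] Δ:[(p0 → p1)=T, p1=F] refutes=False
  v=010: Γ:[] Δ:[(p0 → p1)=T, p1=T] refutes=False
  v=011: Γ:[] Δ:[(p0 → p1)=T, p1=T] refutes=False
  v=100: Γ:[] Δ:[(p0 → p1)=F, p1=F] refutes=True  ← countermodel

Result: NO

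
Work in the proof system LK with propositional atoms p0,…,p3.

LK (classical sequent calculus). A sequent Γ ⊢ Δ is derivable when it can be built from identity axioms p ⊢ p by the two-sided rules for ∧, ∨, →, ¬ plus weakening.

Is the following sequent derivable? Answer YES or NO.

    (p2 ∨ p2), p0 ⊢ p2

Proof tree:
[WL] (p2 ∨ p2), p0 ⊢ p2
  [∨L] (p2 ∨ p2) ⊢ p2
    [Ax] p2 ⊢ p2
    [Ax] p2 ⊢ p2

Result: YES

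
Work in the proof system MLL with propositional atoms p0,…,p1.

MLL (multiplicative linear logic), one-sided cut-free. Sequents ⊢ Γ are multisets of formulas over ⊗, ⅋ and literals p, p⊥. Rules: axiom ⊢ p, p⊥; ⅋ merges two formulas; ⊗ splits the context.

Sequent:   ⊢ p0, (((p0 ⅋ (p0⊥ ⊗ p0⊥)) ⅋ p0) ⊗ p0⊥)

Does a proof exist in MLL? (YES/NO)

Derivation (root first):
[⊗]  ⊢ p0, (((p0 ⅋ (p0⊥ ⊗ p0⊥)) ⅋ p0) ⊗ p0⊥)
  [⅋]  ⊢ ((p0 ⅋ (p0⊥ ⊗ p0⊥)) ⅋ p0)
    [⅋]  ⊢ p0, (p0 ⅋ (p0⊥ ⊗ p0⊥))
      [⊗]  ⊢ p0, p0, (p0⊥ ⊗ p0⊥)
        [Ax]  ⊢ p0, p0⊥
        [Ax]  ⊢ p0, p0⊥
  [Ax]  ⊢ p0, p0⊥

Result: YES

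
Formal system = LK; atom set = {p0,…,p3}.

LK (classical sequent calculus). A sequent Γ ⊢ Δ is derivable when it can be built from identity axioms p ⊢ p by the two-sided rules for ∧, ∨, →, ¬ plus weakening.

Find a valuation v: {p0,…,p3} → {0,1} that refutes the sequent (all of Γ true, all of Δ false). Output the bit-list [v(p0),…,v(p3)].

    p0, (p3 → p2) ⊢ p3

Truth-table refutation:
  v=0000: Γ:[p0=F, (p3 → p2)=T] Δ:[p3=F] refutes=False
  v=0001: Γ:[p0=F, (p3 → p2)=F] Δ:[p3=T] refutes=False
  v=0010: Γ:[p0=F, (p3 → p2)=T] Δ:[p3=F] refutes=False
  v=0011: Γ:[p0=F, (p3 → p2)=T] Δ:[p3=T] refutes=False
  v=0100: Γ:[p0=F, (p3 → p2)=T] Δ:[p3=F] refutes=False
  v=0101: Γ:[p0=F, (p3 → p2)=F] Δ:[p3=T] refutes=False
  v=0110: Γ:[p0=F, (p3 → p2)=T] Δ:[p3=F] refutes=False
  v=0111: Γ:[p0=F, (p3 → p2)=T] Δ:[p3=T] refutes=False
  v=1000: Γ:[p0=T, (p3 → p2)=T] Δ:[p3=F] refutes=True  ← countermodel

Result: [1, 0, 0, 0]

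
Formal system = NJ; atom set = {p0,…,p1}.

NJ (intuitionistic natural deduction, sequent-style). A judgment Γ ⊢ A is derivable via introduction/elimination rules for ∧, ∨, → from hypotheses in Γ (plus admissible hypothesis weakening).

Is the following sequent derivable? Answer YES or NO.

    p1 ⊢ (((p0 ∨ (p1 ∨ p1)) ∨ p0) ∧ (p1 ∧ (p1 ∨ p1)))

Derivation (root first):
[∧I] p1 ⊢ (((p0 ∨ (p1 ∨ p1)) ∨ p0) ∧ (p1 ∧ (p1 ∨ p1)))
  [∨I₁] p1 ⊢ ((p0 ∨ (p1 ∨ p1)) ∨ p0)
    [∨I₂] p1 ⊢ (p0 ∨ (p1 ∨ p1))
      [∨I₁] p1 ⊢ (p1 ∨ p1)
        [Ax] p1 ⊢ p1
  [∧I] p1 ⊢ (p1 ∧ (p1 ∨ p1))
    [Ax] p1 ⊢ p1
    [∨I₁] p1 ⊢ (p1 ∨ p1)
      [Ax] p1 ⊢ p1

Result: YES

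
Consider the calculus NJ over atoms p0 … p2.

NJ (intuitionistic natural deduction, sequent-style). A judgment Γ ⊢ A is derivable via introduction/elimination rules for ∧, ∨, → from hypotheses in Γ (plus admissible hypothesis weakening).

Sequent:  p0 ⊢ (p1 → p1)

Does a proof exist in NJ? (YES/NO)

Derivation trace:
[Wk] p0 ⊢ (p1 → p1)
  [→I]  ⊢ (p1 → p1)
    [Ax] p1 ⊢ p1

Result: YES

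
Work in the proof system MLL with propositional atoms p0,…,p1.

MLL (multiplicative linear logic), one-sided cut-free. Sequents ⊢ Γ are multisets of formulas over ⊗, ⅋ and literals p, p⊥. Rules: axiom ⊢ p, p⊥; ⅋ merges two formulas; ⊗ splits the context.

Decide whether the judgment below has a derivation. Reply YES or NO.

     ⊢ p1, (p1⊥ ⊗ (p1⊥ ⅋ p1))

Derivation (root first):
[⊗]  ⊢ p1, (p1⊥ ⊗ (p1⊥ ⅋ p1))
  [Ax]  ⊢ p1, p1⊥
  [⅋]  ⊢ (p1⊥ ⅋ p1)
    [Ax]  ⊢ p1, p1⊥

Result: YES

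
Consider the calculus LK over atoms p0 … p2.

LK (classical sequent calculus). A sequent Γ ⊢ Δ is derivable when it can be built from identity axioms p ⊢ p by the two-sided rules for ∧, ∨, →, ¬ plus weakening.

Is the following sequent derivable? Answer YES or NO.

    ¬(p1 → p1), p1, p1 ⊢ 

Derivation trace:
[WL] ¬(p1 → p1), p1, p1 ⊢ 
  [WL] ¬(p1 → p1), p1 ⊢ 
    [¬L] ¬(p1 → p1) ⊢ 
      [→R]  ⊢ (p1 → p1)
        [Ax] p1 ⊢ p1

Result: YES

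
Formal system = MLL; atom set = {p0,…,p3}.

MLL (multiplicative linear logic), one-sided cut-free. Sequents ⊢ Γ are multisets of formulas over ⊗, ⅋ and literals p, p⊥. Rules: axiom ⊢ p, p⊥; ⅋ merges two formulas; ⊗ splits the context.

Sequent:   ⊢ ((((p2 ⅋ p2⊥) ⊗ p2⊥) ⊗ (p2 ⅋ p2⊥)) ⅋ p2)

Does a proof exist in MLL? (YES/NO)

Derivation trace:
[⅋]  ⊢ ((((p2 ⅋ p2⊥) ⊗ p2⊥) ⊗ (p2 ⅋ p2⊥)) ⅋ p2)
  [⊗]  ⊢ p2, (((p2 ⅋ p2⊥) ⊗ p2⊥) ⊗ (p2 ⅋ p2⊥))
    [⊗]  ⊢ p2, ((p2 ⅋ p2⊥) ⊗ p2⊥)
      [⅋]  ⊢ (p2 ⅋ p2⊥)
        [Ax]  ⊢ p2, p2⊥
      [Ax]  ⊢ p2, p2⊥
    [⅋]  ⊢ (p2 ⅋ p2⊥)
      [Ax]  ⊢ p2, p2⊥

Result: YES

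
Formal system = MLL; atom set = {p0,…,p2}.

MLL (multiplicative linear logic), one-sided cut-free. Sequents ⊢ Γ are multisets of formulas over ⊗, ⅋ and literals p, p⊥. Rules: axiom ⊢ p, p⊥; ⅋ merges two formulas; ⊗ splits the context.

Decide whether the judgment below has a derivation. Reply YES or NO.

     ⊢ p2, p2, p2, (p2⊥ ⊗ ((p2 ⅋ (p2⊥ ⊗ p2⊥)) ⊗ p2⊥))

Derivation trace:
[⊗]  ⊢ p2, p2, p2, (p2⊥ ⊗ ((p2 ⅋ (p2⊥ ⊗ p2⊥)) ⊗ p2⊥))
  [Ax]  ⊢ p2, p2⊥
  [⊗]  ⊢ p2, p2, ((p2 ⅋ (p2⊥ ⊗ p2⊥)) ⊗ p2⊥)
    [⅋]  ⊢ p2, (p2 ⅋ (p2⊥ ⊗ p2⊥))
      [⊗]  ⊢ p2, p2, (p2⊥ ⊗ p2⊥)
        [Ax]  ⊢ p2, p2⊥
        [Ax]  ⊢ p2, p2⊥
    [Ax]  ⊢ p2, p2⊥

Result: YES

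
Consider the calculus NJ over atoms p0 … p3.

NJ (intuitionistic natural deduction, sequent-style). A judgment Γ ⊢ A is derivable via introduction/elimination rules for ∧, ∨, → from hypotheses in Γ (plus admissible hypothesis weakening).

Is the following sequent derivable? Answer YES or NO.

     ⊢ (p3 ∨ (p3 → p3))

Derivation (root first):
[∨I₂]  ⊢ (p3 ∨ (p3 → p3))
  [→I]  ⊢ (p3 → p3)
    [Ax] p3 ⊢ p3

Result: YES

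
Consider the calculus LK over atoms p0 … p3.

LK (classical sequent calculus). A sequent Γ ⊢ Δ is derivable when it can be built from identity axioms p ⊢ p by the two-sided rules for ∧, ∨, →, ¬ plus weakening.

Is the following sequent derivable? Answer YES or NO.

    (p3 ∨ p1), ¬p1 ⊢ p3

Derivation trace:
[¬L] (p3 ∨ p1), ¬p1 ⊢ p3
  [∨L] (p3 ∨ p1) ⊢ p1, p3
    [Ax] p3 ⊢ p3
    [Ax] p1 ⊢ p1

Result: YES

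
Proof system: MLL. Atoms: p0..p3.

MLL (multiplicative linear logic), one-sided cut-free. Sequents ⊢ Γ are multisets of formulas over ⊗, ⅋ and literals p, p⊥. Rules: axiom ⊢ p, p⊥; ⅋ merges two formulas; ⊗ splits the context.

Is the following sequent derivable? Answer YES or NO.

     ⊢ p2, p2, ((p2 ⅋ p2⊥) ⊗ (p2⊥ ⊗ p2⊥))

Derivation (root first):
[⊗]  ⊢ p2, p2, ((p2 ⅋ p2⊥) ⊗ (p2⊥ ⊗ p2⊥))
  [⅋]  ⊢ (p2 ⅋ p2⊥)
    [Ax]  ⊢ p2, p2⊥
  [⊗]  ⊢ p2, p2, (p2⊥ ⊗ p2⊥)
    [Ax]  ⊢ p2, p2⊥
    [Ax]  ⊢ p2, p2⊥

Result: YES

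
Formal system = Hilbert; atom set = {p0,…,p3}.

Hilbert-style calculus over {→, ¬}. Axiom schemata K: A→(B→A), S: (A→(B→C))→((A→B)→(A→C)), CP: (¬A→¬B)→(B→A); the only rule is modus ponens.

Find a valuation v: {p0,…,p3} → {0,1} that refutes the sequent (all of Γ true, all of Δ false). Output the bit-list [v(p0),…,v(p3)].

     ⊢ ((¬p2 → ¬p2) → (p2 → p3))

Search for a countermodel by truth-table:
  v=0000: Γ:[] Δ:[((¬p2 → ¬p2) → (p2 → p3))=T] refutes=False
  v=0001: Γ:[] Δ:[((¬p2 → ¬p2) → (p2 → p3))=T] refutes=False
  v=0010: Γ:[] Δ:[((¬p2 → ¬p2) → (p2 → p3))=F] refutes=True  ← countermodel

Result: [0, 0, 1, 0]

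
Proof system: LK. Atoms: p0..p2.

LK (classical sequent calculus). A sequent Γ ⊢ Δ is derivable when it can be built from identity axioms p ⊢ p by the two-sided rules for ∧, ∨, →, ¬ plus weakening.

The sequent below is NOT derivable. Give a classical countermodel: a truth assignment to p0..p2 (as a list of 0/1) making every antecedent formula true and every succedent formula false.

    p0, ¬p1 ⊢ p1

Enumerate valuations to refute Γ ⊢ Δ:
  v=000: Γ:[p0=F, ¬p1=T] Δ:[p1=F] refutes=False
  v=001: Γ:[p0=F, ¬p1=T] Δ:[p1=F] refutes=False
  v=010: Γ:[p0=F, ¬p1=F] Δ:[p1=T] refutes=False
  v=011: Γ:[p0=F, ¬p1=F] Δ:[p1=T] refutes=False
  v=100: Γ:[p0=T, ¬p1=T] Δ:[p1=F] refutes=True  ← countermodel

Result: [1, 0, 0]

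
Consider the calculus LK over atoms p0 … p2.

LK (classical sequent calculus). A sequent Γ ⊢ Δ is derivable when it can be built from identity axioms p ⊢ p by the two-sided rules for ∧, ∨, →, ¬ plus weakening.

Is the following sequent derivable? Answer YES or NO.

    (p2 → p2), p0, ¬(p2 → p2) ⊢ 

Derivation trace:
[¬L] (p2 → p2), p0, ¬(p2 → p2) ⊢ 
  [WL] (p2 → p2), p0 ⊢ (p2 → p2)
    [→R] (p2 → p2) ⊢ (p2 → p2)
      [→L] p2, (p2 → p2) ⊢ p2
        [Ax] p2 ⊢ p2
        [Ax] p2 ⊢ p2

Result: YES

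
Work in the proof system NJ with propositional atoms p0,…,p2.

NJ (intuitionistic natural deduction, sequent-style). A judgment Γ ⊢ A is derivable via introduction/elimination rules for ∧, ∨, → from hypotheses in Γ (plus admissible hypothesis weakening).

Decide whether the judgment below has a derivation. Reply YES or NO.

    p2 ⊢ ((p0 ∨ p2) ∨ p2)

Proof tree:
[∨I₁] p2 ⊢ ((p0 ∨ p2) ∨ p2)
  [∨I₂] p2 ⊢ (p0 ∨ p2)
    [Ax] p2 ⊢ p2

Result: YES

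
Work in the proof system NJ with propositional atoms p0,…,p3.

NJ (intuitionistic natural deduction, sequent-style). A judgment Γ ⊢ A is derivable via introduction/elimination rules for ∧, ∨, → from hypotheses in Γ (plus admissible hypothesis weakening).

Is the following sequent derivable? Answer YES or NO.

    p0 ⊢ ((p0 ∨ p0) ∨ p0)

Derivation trace:
[∨I₁] p0 ⊢ ((p0 ∨ p0) ∨ p0)
  [∨I₂] p0 ⊢ (p0 ∨ p0)
    [Ax] p0 ⊢ p0

Result: YES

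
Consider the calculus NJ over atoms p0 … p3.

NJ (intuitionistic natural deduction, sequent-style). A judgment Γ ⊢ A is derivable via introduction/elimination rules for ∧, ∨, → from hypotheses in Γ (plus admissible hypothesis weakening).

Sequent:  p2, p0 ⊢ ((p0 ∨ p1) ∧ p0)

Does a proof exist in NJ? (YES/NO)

Derivation (root first):
[∧I] p2, p0 ⊢ ((p0 ∨ p1) ∧ p0)
  [Wk] p0, p2 ⊢ (p0 ∨ p1)
    [∨I₁] p0 ⊢ (p0 ∨ p1)
      [Ax] p0 ⊢ p0
  [Ax] p0 ⊢ p0

Result: YES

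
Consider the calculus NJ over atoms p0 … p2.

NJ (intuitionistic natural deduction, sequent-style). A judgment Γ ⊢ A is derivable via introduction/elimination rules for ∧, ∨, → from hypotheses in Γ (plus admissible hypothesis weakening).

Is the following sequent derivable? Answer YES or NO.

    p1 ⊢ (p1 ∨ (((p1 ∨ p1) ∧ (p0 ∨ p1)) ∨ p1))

Derivation (root first):
[∨I₂] p1 ⊢ (p1 ∨ (((p1 ∨ p1) ∧ (p0 ∨ p1)) ∨ p1))
  [∨I₁] p1 ⊢ (((p1 ∨ p1) ∧ (p0 ∨ p1)) ∨ p1)
    [∧I] p1 ⊢ ((p1 ∨ p1) ∧ (p0 ∨ p1))
      [∨I₁] p1 ⊢ (p1 ∨ p1)
        [Ax] p1 ⊢ p1
      [∨I₂] p1 ⊢ (p0 ∨ p1)
        [Ax] p1 ⊢ p1

Result: YES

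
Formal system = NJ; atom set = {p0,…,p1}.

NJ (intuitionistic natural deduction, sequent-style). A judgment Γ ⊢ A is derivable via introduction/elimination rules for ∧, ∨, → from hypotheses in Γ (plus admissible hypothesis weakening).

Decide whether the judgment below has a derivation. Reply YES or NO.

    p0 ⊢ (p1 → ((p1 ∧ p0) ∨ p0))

Proof tree:
[→I] p0 ⊢ (p1 → ((p1 ∧ p0) ∨ p0))
  [∨I₁] p1, p0 ⊢ ((p1 ∧ p0) ∨ p0)
    [∧I] p1, p0 ⊢ (p1 ∧ p0)
      [Ax] p1 ⊢ p1
      [Ax] p0 ⊢ p0

Result: YES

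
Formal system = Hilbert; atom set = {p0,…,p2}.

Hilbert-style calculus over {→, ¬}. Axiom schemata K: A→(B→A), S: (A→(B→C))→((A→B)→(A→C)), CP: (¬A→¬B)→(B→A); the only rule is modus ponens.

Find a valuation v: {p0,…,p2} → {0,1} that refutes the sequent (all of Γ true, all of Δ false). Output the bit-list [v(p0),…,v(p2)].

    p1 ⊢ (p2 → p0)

Enumerate valuations to refute Γ ⊢ Δ:
  v=000: Γ:[p1=F] Δ:[(p2 → p0)=T] refutes=False
  v=001: Γ:[p1=F] Δ:[(p2 → p0)=F] refutes=False
  v=010: Γ:[p1=T] Δ:[(p2 → p0)=T] refutes=False
  v=011: Γ:[p1=T] Δ:[(p2 → p0)=F] refutes=True  ← countermodel

Result: [0, 1, 1]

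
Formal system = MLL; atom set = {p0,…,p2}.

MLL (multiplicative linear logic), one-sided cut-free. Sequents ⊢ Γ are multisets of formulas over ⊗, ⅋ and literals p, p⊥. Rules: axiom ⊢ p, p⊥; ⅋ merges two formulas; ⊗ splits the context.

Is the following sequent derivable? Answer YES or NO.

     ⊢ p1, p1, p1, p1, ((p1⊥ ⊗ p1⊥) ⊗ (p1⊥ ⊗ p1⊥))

Proof tree:
[⊗]  ⊢ p1, p1, p1, p1, ((p1⊥ ⊗ p1⊥) ⊗ (p1⊥ ⊗ p1⊥))
  [⊗]  ⊢ p1, p1, (p1⊥ ⊗ p1⊥)
    [Ax]  ⊢ p1, p1⊥
    [Ax]  ⊢ p1, p1⊥
  [⊗]  ⊢ p1, p1, (p1⊥ ⊗ p1⊥)
    [Ax]  ⊢ p1, p1⊥
    [Ax]  ⊢ p1, p1⊥

Result: YES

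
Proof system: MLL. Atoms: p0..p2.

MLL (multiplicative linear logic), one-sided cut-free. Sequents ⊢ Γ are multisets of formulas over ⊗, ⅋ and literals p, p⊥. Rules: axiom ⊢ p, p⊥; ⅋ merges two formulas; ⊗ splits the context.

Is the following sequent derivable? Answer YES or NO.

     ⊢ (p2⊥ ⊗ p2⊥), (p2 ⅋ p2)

Proof tree:
[⅋]  ⊢ (p2⊥ ⊗ p2⊥), (p2 ⅋ p2)
  [⊗]  ⊢ p2, p2, (p2⊥ ⊗ p2⊥)
    [Ax]  ⊢ p2, p2⊥
    [Ax]  ⊢ p2, p2⊥

Result: YES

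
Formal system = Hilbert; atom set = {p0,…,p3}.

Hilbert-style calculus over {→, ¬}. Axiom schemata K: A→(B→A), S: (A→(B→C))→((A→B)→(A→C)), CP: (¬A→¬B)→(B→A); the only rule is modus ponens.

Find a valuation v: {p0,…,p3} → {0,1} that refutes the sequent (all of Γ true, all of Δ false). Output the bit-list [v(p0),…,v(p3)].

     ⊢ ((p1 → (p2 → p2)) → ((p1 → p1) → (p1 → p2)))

Enumerate valuations to refute Γ ⊢ Δ:
  v=0000: Γ:[] Δ:[((p1 → (p2 → p2)) → ((p1 → p1) → (p1 → p2)))=T] refutes=False
  v=0001: Γ:[] Δ:[((p1 → (p2 → p2)) → ((p1 → p1) → (p1 → p2)))=T] refutes=False
  v=0010: Γ:[] Δ:[((p1 → (p2 → p2)) → ((p1 → p1) → (p1 → p2)))=T] refutes=False
  v=0011: Γ:[] Δ:[((p1 → (p2 → p2)) → ((p1 → p1) → (p1 → p2)))=T] refutes=False
  v=0100: Γ:[] Δ:[((p1 → (p2 → p2)) → ((p1 → p1) → (p1 → p2)))=F] refutes=True  ← countermodel

Result: [0, 1, 0, 0]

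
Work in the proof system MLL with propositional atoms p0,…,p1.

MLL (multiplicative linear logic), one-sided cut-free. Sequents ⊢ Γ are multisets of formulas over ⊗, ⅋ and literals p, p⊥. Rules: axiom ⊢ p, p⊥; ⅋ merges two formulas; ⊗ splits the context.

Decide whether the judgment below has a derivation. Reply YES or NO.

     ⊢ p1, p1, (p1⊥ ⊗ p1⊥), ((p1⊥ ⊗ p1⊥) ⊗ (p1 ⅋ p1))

Proof tree:
[⊗]  ⊢ p1, p1, (p1⊥ ⊗ p1⊥), ((p1⊥ ⊗ p1⊥) ⊗ (p1 ⅋ p1))
  [⊗]  ⊢ p1, p1, (p1⊥ ⊗ p1⊥)
    [Ax]  ⊢ p1, p1⊥
    [Ax]  ⊢ p1, p1⊥
  [⅋]  ⊢ (p1⊥ ⊗ p1⊥), (p1 ⅋ p1)
    [⊗]  ⊢ p1, p1, (p1⊥ ⊗ p1⊥)
      [Ax]  ⊢ p1, p1⊥
      [Ax]  ⊢ p1, p1⊥

Result: YES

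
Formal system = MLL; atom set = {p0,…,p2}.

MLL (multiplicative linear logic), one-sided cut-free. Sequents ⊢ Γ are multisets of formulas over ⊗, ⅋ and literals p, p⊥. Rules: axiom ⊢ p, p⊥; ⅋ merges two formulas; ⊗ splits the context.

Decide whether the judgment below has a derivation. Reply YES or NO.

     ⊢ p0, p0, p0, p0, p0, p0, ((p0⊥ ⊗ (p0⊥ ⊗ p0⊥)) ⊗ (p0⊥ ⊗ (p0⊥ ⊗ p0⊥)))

Proof tree:
[⊗]  ⊢ p0, p0, p0, p0, p0, p0, ((p0⊥ ⊗ (p0⊥ ⊗ p0⊥)) ⊗ (p0⊥ ⊗ (p0⊥ ⊗ p0⊥)))
  [⊗]  ⊢ p0, p0, p0, (p0⊥ ⊗ (p0⊥ ⊗ p0⊥))
    [Ax]  ⊢ p0, p0⊥
    [⊗]  ⊢ p0, p0, (p0⊥ ⊗ p0⊥)
      [Ax]  ⊢ p0, p0⊥
      [Ax]  ⊢ p0, p0⊥
  [⊗]  ⊢ p0, p0, p0, (p0⊥ ⊗ (p0⊥ ⊗ p0⊥))
    [Ax]  ⊢ p0, p0⊥
    [⊗]  ⊢ p0, p0, (p0⊥ ⊗ p0⊥)
      [Ax]  ⊢ p0, p0⊥
      [Ax]  ⊢ p0, p0⊥

Result: YES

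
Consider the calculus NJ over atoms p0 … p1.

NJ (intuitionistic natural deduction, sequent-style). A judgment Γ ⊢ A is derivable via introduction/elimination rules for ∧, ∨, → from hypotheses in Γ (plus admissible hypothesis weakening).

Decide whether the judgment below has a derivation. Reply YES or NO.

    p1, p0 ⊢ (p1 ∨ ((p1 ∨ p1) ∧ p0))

Derivation (root first):
[∨I₂] p1, p0 ⊢ (p1 ∨ ((p1 ∨ p1) ∧ p0))
  [∧I] p1, p0 ⊢ ((p1 ∨ p1) ∧ p0)
    [∨I₁] p1 ⊢ (p1 ∨ p1)
      [Ax] p1 ⊢ p1
    [Ax] p0 ⊢ p0

Result: YES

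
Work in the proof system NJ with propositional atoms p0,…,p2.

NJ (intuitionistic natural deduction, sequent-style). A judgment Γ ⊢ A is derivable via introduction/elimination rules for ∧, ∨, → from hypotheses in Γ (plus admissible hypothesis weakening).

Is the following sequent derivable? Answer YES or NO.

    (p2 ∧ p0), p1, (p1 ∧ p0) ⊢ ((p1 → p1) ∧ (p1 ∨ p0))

Derivation trace:
[Wk] (p2 ∧ p0), p1, (p1 ∧ p0) ⊢ ((p1 → p1) ∧ (p1 ∨ p0))
  [∧I] (p2 ∧ p0), p1 ⊢ ((p1 → p1) ∧ (p1 ∨ p0))
    [→I] (p2 ∧ p0) ⊢ (p1 → p1)
      [Wk] p1, (p2 ∧ p0) ⊢ p1
        [Ax] p1 ⊢ p1
    [∨I₁] p1 ⊢ (p1 ∨ p0)
      [Ax] p1 ⊢ p1

Result: YES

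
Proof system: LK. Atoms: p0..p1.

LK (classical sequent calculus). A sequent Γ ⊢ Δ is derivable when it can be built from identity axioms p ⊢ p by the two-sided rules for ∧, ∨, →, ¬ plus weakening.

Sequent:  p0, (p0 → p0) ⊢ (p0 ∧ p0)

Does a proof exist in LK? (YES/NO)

Proof tree:
[→L] p0, (p0 → p0) ⊢ (p0 ∧ p0)
  [Ax] p0 ⊢ p0
  [∧R] p0 ⊢ (p0 ∧ p0)
    [Ax] p0 ⊢ p0
    [Ax] p0 ⊢ p0

Result: YES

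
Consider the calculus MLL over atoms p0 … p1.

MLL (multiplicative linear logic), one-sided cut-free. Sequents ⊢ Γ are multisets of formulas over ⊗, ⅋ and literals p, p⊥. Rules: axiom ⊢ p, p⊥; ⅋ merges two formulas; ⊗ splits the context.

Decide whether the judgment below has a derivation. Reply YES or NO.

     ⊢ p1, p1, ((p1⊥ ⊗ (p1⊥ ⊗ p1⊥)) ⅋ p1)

Derivation trace:
[⅋]  ⊢ p1, p1, ((p1⊥ ⊗ (p1⊥ ⊗ p1⊥)) ⅋ p1)
  [⊗]  ⊢ p1, p1, p1, (p1⊥ ⊗ (p1⊥ ⊗ p1⊥))
    [Ax]  ⊢ p1, p1⊥
    [⊗]  ⊢ p1, p1, (p1⊥ ⊗ p1⊥)
      [Ax]  ⊢ p1, p1⊥
      [Ax]  ⊢ p1, p1⊥

Result: YES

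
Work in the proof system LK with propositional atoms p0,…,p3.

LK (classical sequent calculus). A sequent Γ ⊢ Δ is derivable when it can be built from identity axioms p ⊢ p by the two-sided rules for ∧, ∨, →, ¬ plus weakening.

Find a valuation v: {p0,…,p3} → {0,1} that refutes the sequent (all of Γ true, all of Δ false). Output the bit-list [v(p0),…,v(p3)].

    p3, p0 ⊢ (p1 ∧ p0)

Search for a countermodel by truth-table:
  v=0000: Γ:[p3=F, p0=F] Δ:[(p1 ∧ p0)=F] refutes=False
  v=0001: Γ:[p3=T, p0=F] Δ:[(p1 ∧ p0)=F] refutes=False
  v=0010: Γ:[p3=F, p0=F] Δ:[(p1 ∧ p0)=F] refutes=False
  v=0011: Γ:[p3=T, p0=F] Δ:[(p1 ∧ p0)=F] refutes=False
  v=0100: Γ:[p3=F, p0=F] Δ:[(p1 ∧ p0)=F] refutes=False
  v=0101: Γ:[p3=T, p0=F] Δ:[(p1 ∧ p0)=F] refutes=False
  v=0110: Γ:[p3=F, p0=F] Δ:[(p1 ∧ p0)=F] refutes=False
  v=0111: Γ:[p3=T, p0=F] Δ:[(p1 ∧ p0)=F] refutes=False
  v=1000: Γ:[p3=F, p0=T] Δ:[(p1 ∧ p0)=F] refutes=False
  v=1001: Γ:[p3=T, p0=T] Δ:[(p1 ∧ p0)=F] refutes=True  ← countermodel

Result: [1, 0, 0, 1]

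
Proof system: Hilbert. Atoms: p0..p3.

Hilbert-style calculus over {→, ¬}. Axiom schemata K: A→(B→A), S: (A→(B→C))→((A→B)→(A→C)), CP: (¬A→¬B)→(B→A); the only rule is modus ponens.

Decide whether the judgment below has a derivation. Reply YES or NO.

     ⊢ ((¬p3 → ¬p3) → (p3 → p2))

Enumerate valuations to refute Γ ⊢ Δ:
  v=0000: Γ:[] Δ:[((¬p3 → ¬p3) → (p3 → p2))=T] refutes=False
  v=0001: Γ:[] Δ:[((¬p3 → ¬p3) → (p3 → p2))=F] refutes=True  ← countermodel

Result: NO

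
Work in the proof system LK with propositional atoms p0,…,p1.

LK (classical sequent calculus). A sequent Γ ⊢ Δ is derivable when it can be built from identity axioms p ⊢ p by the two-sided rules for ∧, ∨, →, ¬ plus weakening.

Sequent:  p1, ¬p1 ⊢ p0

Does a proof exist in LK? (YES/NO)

Proof tree:
[WR] p1, ¬p1 ⊢ p0
  [¬L] p1, ¬p1 ⊢ 
    [Ax] p1 ⊢ p1

Result: YES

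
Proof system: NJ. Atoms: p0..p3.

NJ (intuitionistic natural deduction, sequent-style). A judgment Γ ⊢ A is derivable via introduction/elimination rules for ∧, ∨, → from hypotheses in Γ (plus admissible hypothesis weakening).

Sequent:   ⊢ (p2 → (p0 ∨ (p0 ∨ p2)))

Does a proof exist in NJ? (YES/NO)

Derivation trace:
[→I]  ⊢ (p2 → (p0 ∨ (p0 ∨ p2)))
  [∨I₂] p2 ⊢ (p0 ∨ (p0 ∨ p2))
    [∨I₂] p2 ⊢ (p0 ∨ p2)
      [Ax] p2 ⊢ p2

Result: YES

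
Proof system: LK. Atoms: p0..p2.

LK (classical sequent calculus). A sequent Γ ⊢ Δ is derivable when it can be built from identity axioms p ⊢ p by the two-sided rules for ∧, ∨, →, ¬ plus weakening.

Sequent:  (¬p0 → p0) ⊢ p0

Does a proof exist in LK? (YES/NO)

Derivation trace:
[→L] (¬p0 → p0) ⊢ p0
  [¬R]  ⊢ p0, p0, ¬p0
    [WR] p0 ⊢ p0, p0
      [Ax] p0 ⊢ p0
  [WR] p0 ⊢ p0, p0, p0
    [WR] p0 ⊢ p0, p0
      [Ax] p0 ⊢ p0

Result: YES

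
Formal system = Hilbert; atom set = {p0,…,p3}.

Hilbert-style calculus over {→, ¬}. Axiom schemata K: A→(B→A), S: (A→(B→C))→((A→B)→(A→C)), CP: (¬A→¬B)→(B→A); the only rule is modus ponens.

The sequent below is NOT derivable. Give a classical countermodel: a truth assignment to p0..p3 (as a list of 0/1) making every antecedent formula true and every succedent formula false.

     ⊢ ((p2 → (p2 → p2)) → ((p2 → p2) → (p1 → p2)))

Truth-table refutation:
  v=0000: Γ:[] Δ:[((p2 → (p2 → p2)) → ((p2 → p2) → (p1 → p2)))=T] refutes=False
  v=0001: Γ:[] Δ:[((p2 → (p2 → p2)) → ((p2 → p2) → (p1 → p2)))=T] refutes=False
  v=0010: Γ:[] Δ:[((p2 → (p2 → p2)) → ((p2 → p2) → (p1 → p2)))=T] refutes=False
  v=0011: Γ:[] Δ:[((p2 → (p2 → p2)) → ((p2 → p2) → (p1 → p2)))=T] refutes=False
  v=0100: Γ:[] Δ:[((p2 → (p2 → p2)) → ((p2 → p2) → (p1 → p2)))=F] refutes=True  ← countermodel

Result: [0, 1, 0, 0]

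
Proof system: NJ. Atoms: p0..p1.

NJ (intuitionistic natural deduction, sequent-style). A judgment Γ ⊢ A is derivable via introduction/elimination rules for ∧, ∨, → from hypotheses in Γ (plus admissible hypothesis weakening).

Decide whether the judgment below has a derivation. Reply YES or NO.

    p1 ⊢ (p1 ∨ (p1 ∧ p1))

Derivation trace:
[∨I₂] p1 ⊢ (p1 ∨ (p1 ∧ p1))
  [∧I] p1 ⊢ (p1 ∧ p1)
    [Ax] p1 ⊢ p1
    [Ax] p1 ⊢ p1

Result: YES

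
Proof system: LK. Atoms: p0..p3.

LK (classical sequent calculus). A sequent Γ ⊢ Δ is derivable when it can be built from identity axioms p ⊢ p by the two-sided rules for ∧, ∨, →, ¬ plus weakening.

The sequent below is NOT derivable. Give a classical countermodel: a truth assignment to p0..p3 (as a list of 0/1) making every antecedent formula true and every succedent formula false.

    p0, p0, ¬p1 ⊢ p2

Truth-table refutation:
  v=0000: Γ:[p0=F, p0=F, ¬p1=T] Δ:[p2=F] refutes=False
  v=0001: Γ:[p0=F, p0=F, ¬p1=T] Δ:[p2=F] refutes=False
  v=0010: Γ:[p0=F, p0=F, ¬p1=T] Δ:[p2=T] refutes=False
  v=0011: Γ:[p0=F, p0=F, ¬p1=T] Δ:[p2=T] refutes=False
  v=0100: Γ:[p0=F, p0=F, ¬p1=F] Δ:[p2=F] refutes=False
  v=0101: Γ:[p0=F, p0=F, ¬p1=F] Δ:[p2=F] refutes=False
  v=0110: Γ:[p0=F, p0=F, ¬p1=F] Δ:[p2=T] refutes=False
  v=0111: Γ:[p0=F, p0=F, ¬p1=F] Δ:[p2=T] refutes=False
  v=1000: Γ:[p0=T, p0=T, ¬p1=T] Δ:[p2=F] refutes=True  ← countermodel

Result: [1, 0, 0, 0]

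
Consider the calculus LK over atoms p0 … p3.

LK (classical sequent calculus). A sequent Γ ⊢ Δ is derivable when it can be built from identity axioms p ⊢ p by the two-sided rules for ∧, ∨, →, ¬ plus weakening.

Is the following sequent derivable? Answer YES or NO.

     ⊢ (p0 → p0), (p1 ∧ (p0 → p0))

Derivation (root first):
[∧R]  ⊢ (p0 → p0), (p1 ∧ (p0 → p0))
  [WR]  ⊢ (p0 → p0), p1
    [→R]  ⊢ (p0 → p0)
      [Ax] p0 ⊢ p0
  [→R]  ⊢ (p0 → p0)
    [Ax] p0 ⊢ p0

Result: YES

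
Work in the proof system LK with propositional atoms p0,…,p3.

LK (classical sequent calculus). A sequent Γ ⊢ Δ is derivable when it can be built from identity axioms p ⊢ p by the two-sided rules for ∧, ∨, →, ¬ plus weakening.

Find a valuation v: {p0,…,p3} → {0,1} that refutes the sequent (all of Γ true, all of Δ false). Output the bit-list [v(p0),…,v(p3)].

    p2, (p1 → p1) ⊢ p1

Enumerate valuations to refute Γ ⊢ Δ:
  v=0000: Γ:[p2=F, (p1 → p1)=T] Δ:[p1=F] refutes=False
  v=0001: Γ:[p2=F, (p1 → p1)=T] Δ:[p1=F] refutes=False
  v=0010: Γ:[p2=T, (p1 → p1)=T] Δ:[p1=F] refutes=True  ← countermodel

Result: [0, 0, 1, 0]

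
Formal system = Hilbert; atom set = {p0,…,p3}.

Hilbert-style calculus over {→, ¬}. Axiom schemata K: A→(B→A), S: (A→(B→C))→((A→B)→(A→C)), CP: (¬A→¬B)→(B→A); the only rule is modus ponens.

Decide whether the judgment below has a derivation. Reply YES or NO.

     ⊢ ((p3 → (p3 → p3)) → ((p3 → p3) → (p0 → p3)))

Truth-table refutation:
  v=0000: Γ:[] Δ:[((p3 → (p3 → p3)) → ((p3 → p3) → (p0 → p3)))=T] refutes=False
  v=0001: Γ:[] Δ:[((p3 → (p3 → p3)) → ((p3 → p3) → (p0 → p3)))=T] refutes=False
  v=0010: Γ:[] Δ:[((p3 → (p3 → p3)) → ((p3 → p3) → (p0 → p3)))=T] refutes=False
  v=0011: Γ:[] Δ:[((p3 → (p3 → p3)) → ((p3 → p3) → (p0 → p3)))=T] refutes=False
  v=0100: Γ:[] Δ:[((p3 → (p3 → p3)) → ((p3 → p3) → (p0 → p3)))=T] refutes=False
  v=0101: Γ:[] Δ:[((p3 → (p3 → p3)) → ((p3 → p3) → (p0 → p3)))=T] refutes=False
  v=0110: Γ:[] Δ:[((p3 → (p3 → p3)) → ((p3 → p3) → (p0 → p3)))=T] refutes=False
  v=0111: Γ:[] Δ:[((p3 → (p3 → p3)) → ((p3 → p3) → (p0 → p3)))=T] refutes=False
  v=1000: Γ:[] Δ:[((p3 → (p3 → p3)) → ((p3 → p3) → (p0 → p3)))=F] refutes=True  ← countermodel

Result: NO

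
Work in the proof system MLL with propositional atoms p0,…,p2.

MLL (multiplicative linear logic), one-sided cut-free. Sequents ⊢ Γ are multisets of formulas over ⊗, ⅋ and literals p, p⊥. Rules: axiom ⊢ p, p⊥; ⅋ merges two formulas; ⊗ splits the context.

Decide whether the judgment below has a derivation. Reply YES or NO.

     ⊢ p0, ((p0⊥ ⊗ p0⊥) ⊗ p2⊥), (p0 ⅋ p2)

Derivation (root first):
[⅋]  ⊢ p0, ((p0⊥ ⊗ p0⊥) ⊗ p2⊥), (p0 ⅋ p2)
  [⊗]  ⊢ p0, p0, p2, ((p0⊥ ⊗ p0⊥) ⊗ p2⊥)
    [⊗]  ⊢ p0, p0, (p0⊥ ⊗ p0⊥)
      [Ax]  ⊢ p0, p0⊥
      [Ax]  ⊢ p0, p0⊥
    [Ax]  ⊢ p2, p2⊥

Result: YES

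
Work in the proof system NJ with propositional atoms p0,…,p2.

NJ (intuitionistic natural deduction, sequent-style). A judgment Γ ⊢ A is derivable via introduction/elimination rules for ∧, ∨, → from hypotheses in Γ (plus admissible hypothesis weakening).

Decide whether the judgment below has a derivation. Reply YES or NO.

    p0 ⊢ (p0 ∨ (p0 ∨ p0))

Derivation trace:
[∨I₂] p0 ⊢ (p0 ∨ (p0 ∨ p0))
  [∨I₂] p0 ⊢ (p0 ∨ p0)
    [Ax] p0 ⊢ p0

Result: YES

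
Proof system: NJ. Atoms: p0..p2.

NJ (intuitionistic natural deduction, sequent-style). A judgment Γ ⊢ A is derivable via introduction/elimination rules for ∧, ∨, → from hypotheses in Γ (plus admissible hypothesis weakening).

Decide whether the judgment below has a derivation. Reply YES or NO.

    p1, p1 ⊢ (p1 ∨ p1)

Derivation (root first):
[Wk] p1, p1 ⊢ (p1 ∨ p1)
  [∨I₁] p1 ⊢ (p1 ∨ p1)
    [Ax] p1 ⊢ p1

Result: YES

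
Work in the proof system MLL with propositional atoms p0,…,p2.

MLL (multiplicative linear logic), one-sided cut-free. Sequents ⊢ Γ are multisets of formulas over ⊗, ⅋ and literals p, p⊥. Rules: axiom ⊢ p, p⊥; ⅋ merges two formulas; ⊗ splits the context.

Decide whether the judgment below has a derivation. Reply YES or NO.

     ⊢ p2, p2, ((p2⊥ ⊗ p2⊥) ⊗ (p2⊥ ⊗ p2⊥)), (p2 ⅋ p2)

Derivation trace:
[⅋]  ⊢ p2, p2, ((p2⊥ ⊗ p2⊥) ⊗ (p2⊥ ⊗ p2⊥)), (p2 ⅋ p2)
  [⊗]  ⊢ p2, p2, p2, p2, ((p2⊥ ⊗ p2⊥) ⊗ (p2⊥ ⊗ p2⊥))
    [⊗]  ⊢ p2, p2, (p2⊥ ⊗ p2⊥)
      [Ax]  ⊢ p2, p2⊥
      [Ax]  ⊢ p2, p2⊥
    [⊗]  ⊢ p2, p2, (p2⊥ ⊗ p2⊥)
      [Ax]  ⊢ p2, p2⊥
      [Ax]  ⊢ p2, p2⊥

Result: YES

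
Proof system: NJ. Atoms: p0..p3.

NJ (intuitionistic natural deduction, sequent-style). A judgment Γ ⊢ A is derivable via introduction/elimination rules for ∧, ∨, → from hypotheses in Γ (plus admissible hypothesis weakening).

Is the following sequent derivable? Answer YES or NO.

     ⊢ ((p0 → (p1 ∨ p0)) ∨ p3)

Derivation trace:
[∨I₁]  ⊢ ((p0 → (p1 ∨ p0)) ∨ p3)
  [→I]  ⊢ (p0 → (p1 ∨ p0))
    [∨I₂] p0 ⊢ (p1 ∨ p0)
      [Ax] p0 ⊢ p0

Result: YES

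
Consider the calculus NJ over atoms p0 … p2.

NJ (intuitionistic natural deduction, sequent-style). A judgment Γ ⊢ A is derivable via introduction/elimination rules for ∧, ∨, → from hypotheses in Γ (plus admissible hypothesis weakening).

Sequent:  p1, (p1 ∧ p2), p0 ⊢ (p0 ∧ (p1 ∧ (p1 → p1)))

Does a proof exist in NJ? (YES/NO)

Derivation trace:
[∧I] p1, (p1 ∧ p2), p0 ⊢ (p0 ∧ (p1 ∧ (p1 → p1)))
  [Ax] p0 ⊢ p0
  [∧I] p1, (p1 ∧ p2) ⊢ (p1 ∧ (p1 → p1))
    [Wk] p1, (p1 ∧ p2) ⊢ p1
      [Ax] p1 ⊢ p1
    [→I]  ⊢ (p1 → p1)
      [Ax] p1 ⊢ p1

Result: YES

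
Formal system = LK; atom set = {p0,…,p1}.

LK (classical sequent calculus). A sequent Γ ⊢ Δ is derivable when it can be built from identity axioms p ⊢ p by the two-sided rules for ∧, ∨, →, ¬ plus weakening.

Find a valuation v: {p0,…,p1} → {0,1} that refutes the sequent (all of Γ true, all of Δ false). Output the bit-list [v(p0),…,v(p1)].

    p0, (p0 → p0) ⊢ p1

Enumerate valuations to refute Γ ⊢ Δ:
  v=00: Γ:[p0=F, (p0 → p0)=T] Δ:[p1=F] refutes=False
  v=01: Γ:[p0=F, (p0 → p0)=T] Δ:[p1=T] refutes=False
  v=10: Γ:[p0=T, (p0 → p0)=T] Δ:[p1=F] refutes=True  ← countermodel

Result: [1, 0]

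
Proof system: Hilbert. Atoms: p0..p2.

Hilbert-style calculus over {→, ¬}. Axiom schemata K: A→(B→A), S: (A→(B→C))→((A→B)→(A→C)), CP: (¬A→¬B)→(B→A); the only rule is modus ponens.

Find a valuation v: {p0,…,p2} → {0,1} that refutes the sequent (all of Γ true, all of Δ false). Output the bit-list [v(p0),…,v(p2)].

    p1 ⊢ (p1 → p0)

Truth-table refutation:
  v=000: Γ:[p1=F] Δ:[(p1 → p0)=T] refutes=False
  v=001: Γ:[p1=F] Δ:[(p1 → p0)=T] refutes=False
  v=010: Γ:[p1=T] Δ:[(p1 → p0)=F] refutes=True  ← countermodel

Result: [0, 1, 0]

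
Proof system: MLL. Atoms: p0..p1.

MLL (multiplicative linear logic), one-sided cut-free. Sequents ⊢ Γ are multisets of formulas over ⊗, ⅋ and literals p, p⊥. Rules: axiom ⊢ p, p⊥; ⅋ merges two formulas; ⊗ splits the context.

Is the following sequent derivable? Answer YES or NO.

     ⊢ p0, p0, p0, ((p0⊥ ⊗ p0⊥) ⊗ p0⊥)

Proof tree:
[⊗]  ⊢ p0, p0, p0, ((p0⊥ ⊗ p0⊥) ⊗ p0⊥)
  [⊗]  ⊢ p0, p0, (p0⊥ ⊗ p0⊥)
    [Ax]  ⊢ p0, p0⊥
    [Ax]  ⊢ p0, p0⊥
  [Ax]  ⊢ p0, p0⊥

Result: YES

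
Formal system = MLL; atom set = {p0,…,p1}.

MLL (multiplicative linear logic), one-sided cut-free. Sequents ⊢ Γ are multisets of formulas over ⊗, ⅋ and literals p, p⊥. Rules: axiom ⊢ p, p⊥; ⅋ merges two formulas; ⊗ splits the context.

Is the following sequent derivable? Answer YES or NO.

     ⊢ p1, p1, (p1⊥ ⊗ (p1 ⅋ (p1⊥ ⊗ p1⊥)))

Proof tree:
[⊗]  ⊢ p1, p1, (p1⊥ ⊗ (p1 ⅋ (p1⊥ ⊗ p1⊥)))
  [Ax]  ⊢ p1, p1⊥
  [⅋]  ⊢ p1, (p1 ⅋ (p1⊥ ⊗ p1⊥))
    [⊗]  ⊢ p1, p1, (p1⊥ ⊗ p1⊥)
      [Ax]  ⊢ p1, p1⊥
      [Ax]  ⊢ p1, p1⊥

Result: YES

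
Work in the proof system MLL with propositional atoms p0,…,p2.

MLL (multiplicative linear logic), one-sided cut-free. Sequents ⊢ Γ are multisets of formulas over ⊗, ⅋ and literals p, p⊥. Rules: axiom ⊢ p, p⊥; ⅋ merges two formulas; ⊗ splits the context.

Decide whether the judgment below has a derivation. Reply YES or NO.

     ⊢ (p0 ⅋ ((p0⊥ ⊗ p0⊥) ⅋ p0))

Derivation (root first):
[⅋]  ⊢ (p0 ⅋ ((p0⊥ ⊗ p0⊥) ⅋ p0))
  [⅋]  ⊢ p0, ((p0⊥ ⊗ p0⊥) ⅋ p0)
    [⊗]  ⊢ p0, p0, (p0⊥ ⊗ p0⊥)
      [Ax]  ⊢ p0, p0⊥
      [Ax]  ⊢ p0, p0⊥

Result: YES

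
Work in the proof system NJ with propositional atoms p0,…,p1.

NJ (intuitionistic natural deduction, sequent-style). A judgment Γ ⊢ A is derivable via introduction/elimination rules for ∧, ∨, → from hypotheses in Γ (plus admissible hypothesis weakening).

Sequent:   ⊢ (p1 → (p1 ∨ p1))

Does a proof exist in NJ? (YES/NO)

Derivation (root first):
[→I]  ⊢ (p1 → (p1 ∨ p1))
  [∨I₂] p1 ⊢ (p1 ∨ p1)
    [Ax] p1 ⊢ p1

Result: YES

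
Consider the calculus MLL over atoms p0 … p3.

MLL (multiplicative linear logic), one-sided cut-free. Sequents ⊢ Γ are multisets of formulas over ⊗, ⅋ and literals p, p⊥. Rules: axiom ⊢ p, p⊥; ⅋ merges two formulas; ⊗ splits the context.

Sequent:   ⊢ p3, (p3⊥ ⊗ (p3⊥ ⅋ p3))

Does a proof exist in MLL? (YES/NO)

Derivation (root first):
[⊗]  ⊢ p3, (p3⊥ ⊗ (p3⊥ ⅋ p3))
  [Ax]  ⊢ p3, p3⊥
  [⅋]  ⊢ (p3⊥ ⅋ p3)
    [Ax]  ⊢ p3, p3⊥

Result: YES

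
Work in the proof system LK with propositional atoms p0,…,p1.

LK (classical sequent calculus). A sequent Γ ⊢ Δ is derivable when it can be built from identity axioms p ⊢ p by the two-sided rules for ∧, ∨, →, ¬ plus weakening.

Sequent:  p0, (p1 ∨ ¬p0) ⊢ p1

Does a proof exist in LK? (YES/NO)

Derivation trace:
[∨L] p0, (p1 ∨ ¬p0) ⊢ p1
  [Ax] p1 ⊢ p1
  [¬L] p0, ¬p0 ⊢ 
    [Ax] p0 ⊢ p0

Result: YES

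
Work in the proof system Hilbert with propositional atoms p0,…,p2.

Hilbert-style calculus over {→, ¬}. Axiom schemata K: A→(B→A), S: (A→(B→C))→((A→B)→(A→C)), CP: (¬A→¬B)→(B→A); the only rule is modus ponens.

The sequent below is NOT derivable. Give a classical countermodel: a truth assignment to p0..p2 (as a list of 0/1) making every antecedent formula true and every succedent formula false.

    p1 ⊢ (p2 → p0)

Enumerate valuations to refute Γ ⊢ Δ:
  v=000: Γ:[p1=F] Δ:[(p2 → p0)=T] refutes=False
  v=001: Γ:[p1=F] Δ:[(p2 → p0)=F] refutes=False
  v=010: Γ:[p1=T] Δ:[(p2 → p0)=T] refutes=False
  v=011: Γ:[p1=T] Δ:[(p2 → p0)=F] refutes=True  ← countermodel

Result: [0, 1, 1]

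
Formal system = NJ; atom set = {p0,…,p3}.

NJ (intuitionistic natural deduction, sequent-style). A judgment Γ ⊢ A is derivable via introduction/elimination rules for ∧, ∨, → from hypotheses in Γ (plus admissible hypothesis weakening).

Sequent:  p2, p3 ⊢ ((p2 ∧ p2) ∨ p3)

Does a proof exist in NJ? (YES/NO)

Proof tree:
[∨I₁] p2, p3 ⊢ ((p2 ∧ p2) ∨ p3)
  [∧I] p2, p3 ⊢ (p2 ∧ p2)
    [Wk] p2, p3 ⊢ p2
      [Ax] p2 ⊢ p2
    [Ax] p2 ⊢ p2

Result: YES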